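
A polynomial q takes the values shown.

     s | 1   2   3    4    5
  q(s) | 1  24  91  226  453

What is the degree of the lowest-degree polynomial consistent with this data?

3

Forward differences of the values at s = 1, 2, 3, 4, 5:
  q  : 1  24  91  226  453
  Δ  : 23  67  135  227
  Δ^2: 44  68  92
  Δ^3: 24  24
  Δ^4: 0
The third differences are constant (24) and nonzero, while all higher differences vanish, so the minimal degree is 3.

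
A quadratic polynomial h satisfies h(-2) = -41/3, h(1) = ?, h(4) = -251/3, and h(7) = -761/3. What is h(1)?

On equispaced nodes a degree-2 polynomial has vanishing third forward difference, so
  - h(-2) + 3·h(1) - 3·h(4) + h(7) = 0.
Substituting the known values and solving for h(1):
  3·h(1) = -11
  h(1) = -11/3.

-11/3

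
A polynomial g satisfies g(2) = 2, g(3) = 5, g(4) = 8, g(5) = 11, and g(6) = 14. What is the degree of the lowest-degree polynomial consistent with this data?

1

Forward differences of the values at s = 2, 3, 4, 5, 6:
  g  : 2  5  8  11  14
  Δ  : 3  3  3  3
  Δ^2: 0  0  0
  Δ^3: 0  0
  Δ^4: 0
The first differences are constant (3) and nonzero, while all higher differences vanish, so the minimal degree is 1.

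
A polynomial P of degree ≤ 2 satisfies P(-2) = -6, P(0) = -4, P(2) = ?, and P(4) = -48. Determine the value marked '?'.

The 3 known points determine the degree-2 polynomial uniquely.
Write P(t) = at^2 + bt + c. Substituting each data point gives a linear system:
  4a - 2b + c = -6
  c = -4
  16a + 4b + c = -48
Solving the system yields a = -2, b = -3, c = -4.
So P(t) = -2t^2 - 3t - 4.
Then P(2) = -18.

-18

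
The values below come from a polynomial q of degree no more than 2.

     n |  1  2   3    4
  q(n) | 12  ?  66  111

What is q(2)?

On equispaced nodes a degree-2 polynomial has vanishing third forward difference, so
  - q(1) + 3·q(2) - 3·q(3) + q(4) = 0.
Substituting the known values and solving for q(2):
  3·q(2) = 99
  q(2) = 33.

33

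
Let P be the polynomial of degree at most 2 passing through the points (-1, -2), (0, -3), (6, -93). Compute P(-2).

Using the Lagrange interpolation formula with nodes -1, 0, 6:
  L_0(x) = x(x - 6) / 7
  L_1(x) = (x + 1)(x - 6) / -6
  L_2(x) = (x + 1)x / 42
Then P(x) = -2·L_0(x) - 3·L_1(x) - 93·L_2(x).
Expanding and collecting terms gives P(x) = -2x^2 - 3x - 3.
Evaluating at x = -2: P(-2) = -5.

-5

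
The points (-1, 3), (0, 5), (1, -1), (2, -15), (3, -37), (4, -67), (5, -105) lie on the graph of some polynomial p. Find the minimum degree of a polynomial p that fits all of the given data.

2

Forward differences of the values at x = -1, 0, 1, 2, 3, 4, 5:
  p  : 3  5  -1  -15  -37  -67  -105
  Δ  : 2  -6  -14  -22  -30  -38
  Δ^2: -8  -8  -8  -8  -8
  Δ^3: 0  0  0  0
  Δ^4: 0  0  0
  Δ^5: 0  0
  Δ^6: 0
The second differences are constant (-8) and nonzero, while all higher differences vanish, so the minimal degree is 2.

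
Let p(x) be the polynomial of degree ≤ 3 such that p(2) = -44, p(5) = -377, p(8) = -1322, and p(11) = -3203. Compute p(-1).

1

Write p(x) = ax^3 + bx^2 + cx + d. Substituting each data point gives a linear system:
  8a + 4b + 2c + d = -44
  125a + 25b + 5c + d = -377
  512a + 64b + 8c + d = -1322
  1331a + 121b + 11c + d = -3203
Solving the system yields a = -2, b = -4, c = -5, d = -2.
So p(x) = -2x^3 - 4x^2 - 5x - 2.
Then p(-1) = 1.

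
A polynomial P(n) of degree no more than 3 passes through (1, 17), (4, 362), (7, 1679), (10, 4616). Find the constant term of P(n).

Write P(n) = an^3 + bn^2 + cn + d. Substituting each data point gives a linear system:
  a + b + c + d = 17
  64a + 16b + 4c + d = 362
  343a + 49b + 7c + d = 1679
  1000a + 100b + 10c + d = 4616
Solving the system yields a = 4, b = 6, c = 1, d = 6.
So P(n) = 4n^3 + 6n^2 + n + 6.
The constant term is 6.

6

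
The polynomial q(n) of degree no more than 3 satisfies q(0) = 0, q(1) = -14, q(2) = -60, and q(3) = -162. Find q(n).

Write q(n) = an^3 + bn^2 + cn + d. Substituting each data point gives a linear system:
  d = 0
  a + b + c + d = -14
  8a + 4b + 2c + d = -60
  27a + 9b + 3c + d = -162
Solving the system yields a = -4, b = -4, c = -6, d = 0.
So q(n) = -4n^3 - 4n^2 - 6n.
Check: q(1) = -14. ✓

q(n) = -4n^3 - 4n^2 - 6n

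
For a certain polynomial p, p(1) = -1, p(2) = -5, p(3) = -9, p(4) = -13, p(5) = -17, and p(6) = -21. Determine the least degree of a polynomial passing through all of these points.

Forward differences of the values at x = 1, 2, 3, 4, 5, 6:
  p  : -1  -5  -9  -13  -17  -21
  Δ  : -4  -4  -4  -4  -4
  Δ^2: 0  0  0  0
  Δ^3: 0  0  0
  Δ^4: 0  0
  Δ^5: 0
The first differences are constant (-4) and nonzero, while all higher differences vanish, so the minimal degree is 1.

1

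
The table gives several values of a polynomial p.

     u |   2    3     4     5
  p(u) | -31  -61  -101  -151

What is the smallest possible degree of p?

Forward differences of the values at u = 2, 3, 4, 5:
  p  : -31  -61  -101  -151
  Δ  : -30  -40  -50
  Δ^2: -10  -10
  Δ^3: 0
The second differences are constant (-10) and nonzero, while all higher differences vanish, so the minimal degree is 2.

2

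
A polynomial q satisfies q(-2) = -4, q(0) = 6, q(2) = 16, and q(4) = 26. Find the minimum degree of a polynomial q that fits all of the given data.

Forward differences of the values at t = -2, 0, 2, 4:
  q  : -4  6  16  26
  Δ  : 10  10  10
  Δ^2: 0  0
  Δ^3: 0
The first differences are constant (10) and nonzero, while all higher differences vanish, so the minimal degree is 1.

1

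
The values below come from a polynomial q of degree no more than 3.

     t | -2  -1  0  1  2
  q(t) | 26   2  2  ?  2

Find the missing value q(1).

The 4 known points determine the degree-3 polynomial uniquely.
Write q(t) = at^3 + bt^2 + ct + d. Substituting each data point gives a linear system:
  -8a + 4b - 2c + d = 26
  -a + b - c + d = 2
  d = 2
  8a + 4b + 2c + d = 2
Solving the system yields a = -3, b = 3, c = 6, d = 2.
So q(t) = -3t³ + 3t² + 6t + 2.
Then q(1) = 8.

8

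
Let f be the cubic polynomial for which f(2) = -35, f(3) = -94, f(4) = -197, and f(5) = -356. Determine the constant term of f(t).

-1

Write f(t) = at^3 + bt^2 + ct + d. Substituting each data point gives a linear system:
  8a + 4b + 2c + d = -35
  27a + 9b + 3c + d = -94
  64a + 16b + 4c + d = -197
  125a + 25b + 5c + d = -356
Solving the system yields a = -2, b = -4, c = -1, d = -1.
So f(t) = -2t³ - 4t² - t - 1.
The constant term is -1.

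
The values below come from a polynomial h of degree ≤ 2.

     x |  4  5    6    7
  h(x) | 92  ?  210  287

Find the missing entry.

On equispaced nodes a degree-2 polynomial has vanishing third forward difference, so
  - h(4) + 3·h(5) - 3·h(6) + h(7) = 0.
Substituting the known values and solving for h(5):
  3·h(5) = 435
  h(5) = 145.

145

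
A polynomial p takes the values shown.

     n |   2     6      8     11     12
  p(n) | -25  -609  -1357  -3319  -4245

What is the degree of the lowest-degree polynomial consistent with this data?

3

Divided differences on the nodes 2, 6, 8, 11, 12:
  order 0: -25  -609  -1357  -3319  -4245
  order 1: -146  -374  -654  -926
  order 2: -38  -56  -68
  order 3: -2  -2
  order 4: 0
The order-3 divided differences are all -2 (nonzero) and every higher order vanishes, so the data lies on a polynomial of degree exactly 3.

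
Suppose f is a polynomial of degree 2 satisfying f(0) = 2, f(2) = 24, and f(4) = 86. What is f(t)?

Write f(t) = at^2 + bt + c. Substituting each data point gives a linear system:
  c = 2
  4a + 2b + c = 24
  16a + 4b + c = 86
Solving the system yields a = 5, b = 1, c = 2.
So f(t) = 5t^2 + t + 2.
Check: f(4) = 86. ✓

f(t) = 5t^2 + t + 2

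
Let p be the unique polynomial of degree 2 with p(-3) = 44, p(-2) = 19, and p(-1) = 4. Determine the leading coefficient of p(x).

5

Write p(x) = ax^2 + bx + c. Substituting each data point gives a linear system:
  9a - 3b + c = 44
  4a - 2b + c = 19
  a - b + c = 4
Solving the system yields a = 5, b = 0, c = -1.
So p(x) = 5x^2 - 1.
The leading coefficient is 5.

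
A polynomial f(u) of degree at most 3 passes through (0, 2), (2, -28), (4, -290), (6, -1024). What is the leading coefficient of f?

Write f(u) = au^3 + bu^2 + cu + d. Substituting each data point gives a linear system:
  d = 2
  8a + 4b + 2c + d = -28
  64a + 16b + 4c + d = -290
  216a + 36b + 6c + d = -1024
Solving the system yields a = -5, b = 1, c = 3, d = 2.
So f(u) = -5u³ + u² + 3u + 2.
The leading coefficient is -5.

-5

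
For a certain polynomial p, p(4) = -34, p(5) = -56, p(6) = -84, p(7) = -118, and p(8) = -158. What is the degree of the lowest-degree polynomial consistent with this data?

Forward differences of the values at n = 4, 5, 6, 7, 8:
  p  : -34  -56  -84  -118  -158
  Δ  : -22  -28  -34  -40
  Δ^2: -6  -6  -6
  Δ^3: 0  0
  Δ^4: 0
The second differences are constant (-6) and nonzero, while all higher differences vanish, so the minimal degree is 2.

2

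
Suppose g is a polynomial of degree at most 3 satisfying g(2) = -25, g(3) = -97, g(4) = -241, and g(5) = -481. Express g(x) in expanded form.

g(x) = -4x^3 + 4x - 1

Write g(x) = ax^3 + bx^2 + cx + d. Substituting each data point gives a linear system:
  8a + 4b + 2c + d = -25
  27a + 9b + 3c + d = -97
  64a + 16b + 4c + d = -241
  125a + 25b + 5c + d = -481
Solving the system yields a = -4, b = 0, c = 4, d = -1.
So g(x) = -4x^3 + 4x - 1.
Check: g(5) = -481. ✓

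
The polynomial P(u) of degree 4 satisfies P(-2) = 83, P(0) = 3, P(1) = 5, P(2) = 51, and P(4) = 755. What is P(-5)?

Using the Lagrange interpolation formula with nodes -2, 0, 1, 2, 4:
  L_0(u) = u(u - 1)(u - 2)(u - 4) / 144
  L_1(u) = (u + 2)(u - 1)(u - 2)(u - 4) / -16
  L_2(u) = (u + 2)u(u - 2)(u - 4) / 9
  L_3(u) = (u + 2)u(u - 1)(u - 4) / -16
  L_4(u) = (u + 2)u(u - 1)(u - 2) / 144
Then P(u) = 83·L_0(u) + 3·L_1(u) + 5·L_2(u) + 51·L_3(u) + 755·L_4(u).
Expanding and collecting terms gives P(u) = 3u⁴ - u³ + 4u² - 4u + 3.
Evaluating at u = -5: P(-5) = 2123.

2123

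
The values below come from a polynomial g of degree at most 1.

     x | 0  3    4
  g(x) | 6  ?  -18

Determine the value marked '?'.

The 2 known points determine the degree-1 polynomial uniquely.
Write g(x) = ax + b. Substituting each data point gives a linear system:
  b = 6
  4a + b = -18
Solving the system yields a = -6, b = 6.
So g(x) = -6x + 6.
Then g(3) = -12.

-12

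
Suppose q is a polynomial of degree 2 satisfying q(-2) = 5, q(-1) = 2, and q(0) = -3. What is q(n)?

q(n) = -n^2 - 6n - 3

Write q(n) = an^2 + bn + c. Substituting each data point gives a linear system:
  4a - 2b + c = 5
  a - b + c = 2
  c = -3
Solving the system yields a = -1, b = -6, c = -3.
So q(n) = -n² - 6n - 3.
Check: q(-2) = 5. ✓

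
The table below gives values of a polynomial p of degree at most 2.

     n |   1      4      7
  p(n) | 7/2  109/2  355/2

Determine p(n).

Write p(n) = an^2 + bn + c. Substituting each data point gives a linear system:
  a + b + c = 7/2
  16a + 4b + c = 109/2
  49a + 7b + c = 355/2
Solving the system yields a = 4, b = -3, c = 5/2.
So p(n) = 4n^2 - 3n + 5/2.
Check: p(1) = 7/2. ✓

p(n) = 4n^2 - 3n + 5/2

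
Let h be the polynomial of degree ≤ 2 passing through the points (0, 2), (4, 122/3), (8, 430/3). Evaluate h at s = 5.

Write h(s) = as^2 + bs + c. Substituting each data point gives a linear system:
  c = 2
  16a + 4b + c = 122/3
  64a + 8b + c = 430/3
Solving the system yields a = 2, b = 5/3, c = 2.
So h(s) = 2s² + (5/3)s + 2.
Then h(5) = 181/3.

181/3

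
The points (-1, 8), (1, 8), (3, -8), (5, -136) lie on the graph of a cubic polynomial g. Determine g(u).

g(u) = -2u^3 + 4u^2 + 2u + 4

Write g(u) = au^3 + bu^2 + cu + d. Substituting each data point gives a linear system:
  -a + b - c + d = 8
  a + b + c + d = 8
  27a + 9b + 3c + d = -8
  125a + 25b + 5c + d = -136
Solving the system yields a = -2, b = 4, c = 2, d = 4.
So g(u) = -2u³ + 4u² + 2u + 4.
Check: g(-1) = 8. ✓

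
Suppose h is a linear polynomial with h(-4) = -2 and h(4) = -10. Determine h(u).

Write h(u) = au + b. Substituting each data point gives a linear system:
  -4a + b = -2
  4a + b = -10
Solving the system yields a = -1, b = -6.
So h(u) = -u - 6.
Check: h(-4) = -2. ✓

h(u) = -u - 6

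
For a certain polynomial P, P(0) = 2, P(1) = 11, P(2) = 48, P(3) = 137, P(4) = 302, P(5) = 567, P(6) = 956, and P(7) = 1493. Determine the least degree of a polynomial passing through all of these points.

3

Forward differences of the values at n = 0, 1, 2, 3, 4, 5, 6, 7:
  P  : 2  11  48  137  302  567  956  1493
  Δ  : 9  37  89  165  265  389  537
  Δ^2: 28  52  76  100  124  148
  Δ^3: 24  24  24  24  24
  Δ^4: 0  0  0  0
  Δ^5: 0  0  0
  Δ^6: 0  0
  Δ^7: 0
The third differences are constant (24) and nonzero, while all higher differences vanish, so the minimal degree is 3.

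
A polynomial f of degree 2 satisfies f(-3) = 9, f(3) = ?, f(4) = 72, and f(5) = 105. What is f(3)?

The 3 known points determine the degree-2 polynomial uniquely.
Write f(t) = at^2 + bt + c. Substituting each data point gives a linear system:
  9a - 3b + c = 9
  16a + 4b + c = 72
  25a + 5b + c = 105
Solving the system yields a = 3, b = 6, c = 0.
So f(t) = 3t² + 6t.
Then f(3) = 45.

45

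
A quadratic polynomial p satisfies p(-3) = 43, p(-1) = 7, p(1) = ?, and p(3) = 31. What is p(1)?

On equispaced nodes a degree-2 polynomial has vanishing third forward difference, so
  - p(-3) + 3·p(-1) - 3·p(1) + p(3) = 0.
Substituting the known values and solving for p(1):
  -3·p(1) = -9
  p(1) = 3.

3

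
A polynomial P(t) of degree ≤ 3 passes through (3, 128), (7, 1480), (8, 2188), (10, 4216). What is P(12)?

Using the Lagrange interpolation formula with nodes 3, 7, 8, 10:
  L_0(t) = (t - 7)(t - 8)(t - 10) / -140
  L_1(t) = (t - 3)(t - 8)(t - 10) / 12
  L_2(t) = (t - 3)(t - 7)(t - 10) / -10
  L_3(t) = (t - 3)(t - 7)(t - 8) / 42
Then P(t) = 128·L_0(t) + 1480·L_1(t) + 2188·L_2(t) + 4216·L_3(t).
Expanding and collecting terms gives P(t) = 4t^3 + 2t^2 + 2t - 4.
Evaluating at t = 12: P(12) = 7220.

7220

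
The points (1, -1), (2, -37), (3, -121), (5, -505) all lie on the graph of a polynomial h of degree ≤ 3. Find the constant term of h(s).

Write h(s) = as^3 + bs^2 + cs + d. Substituting each data point gives a linear system:
  a + b + c + d = -1
  8a + 4b + 2c + d = -37
  27a + 9b + 3c + d = -121
  125a + 25b + 5c + d = -505
Solving the system yields a = -3, b = -6, c = 3, d = 5.
So h(s) = -3s^3 - 6s^2 + 3s + 5.
The constant term is 5.

5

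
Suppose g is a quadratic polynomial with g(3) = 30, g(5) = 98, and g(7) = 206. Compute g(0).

Using the Lagrange interpolation formula with nodes 3, 5, 7:
  L_0(t) = (t - 5)(t - 7) / 8
  L_1(t) = (t - 3)(t - 7) / -4
  L_2(t) = (t - 3)(t - 5) / 8
Then g(t) = 30·L_0(t) + 98·L_1(t) + 206·L_2(t).
Expanding and collecting terms gives g(t) = 5t² - 6t + 3.
Evaluating at t = 0: g(0) = 3.

3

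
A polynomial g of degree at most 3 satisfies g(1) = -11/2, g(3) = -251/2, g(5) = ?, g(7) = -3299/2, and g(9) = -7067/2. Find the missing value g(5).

-1187/2

On equispaced nodes a degree-3 polynomial has vanishing fourth forward difference, so
  g(1) - 4·g(3) + 6·g(5) - 4·g(7) + g(9) = 0.
Substituting the known values and solving for g(5):
  6·g(5) = -3561
  g(5) = -1187/2.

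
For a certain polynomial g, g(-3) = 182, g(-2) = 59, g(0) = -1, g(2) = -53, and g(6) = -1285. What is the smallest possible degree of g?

3

Divided differences on the nodes -3, -2, 0, 2, 6:
  order 0: 182  59  -1  -53  -1285
  order 1: -123  -30  -26  -308
  order 2: 31  1  -47
  order 3: -6  -6
  order 4: 0
The order-3 divided differences are all -6 (nonzero) and every higher order vanishes, so the data lies on a polynomial of degree exactly 3.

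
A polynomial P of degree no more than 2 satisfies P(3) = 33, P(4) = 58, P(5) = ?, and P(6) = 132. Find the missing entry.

On equispaced nodes a degree-2 polynomial has vanishing third forward difference, so
  - P(3) + 3·P(4) - 3·P(5) + P(6) = 0.
Substituting the known values and solving for P(5):
  -3·P(5) = -273
  P(5) = 91.

91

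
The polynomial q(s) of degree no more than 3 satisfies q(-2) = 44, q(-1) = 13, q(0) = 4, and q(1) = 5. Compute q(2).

4

Using the Lagrange interpolation formula with nodes -2, -1, 0, 1:
  L_0(s) = (s + 1)s(s - 1) / -6
  L_1(s) = (s + 2)s(s - 1) / 2
  L_2(s) = (s + 2)(s + 1)(s - 1) / -2
  L_3(s) = (s + 2)(s + 1)s / 6
Then q(s) = 44·L_0(s) + 13·L_1(s) + 4·L_2(s) + 5·L_3(s).
Expanding and collecting terms gives q(s) = -2s³ + 5s² - 2s + 4.
Evaluating at s = 2: q(2) = 4.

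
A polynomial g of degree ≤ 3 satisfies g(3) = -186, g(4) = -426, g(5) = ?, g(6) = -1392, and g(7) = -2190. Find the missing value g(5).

-816

On equispaced nodes a degree-3 polynomial has vanishing fourth forward difference, so
  g(3) - 4·g(4) + 6·g(5) - 4·g(6) + g(7) = 0.
Substituting the known values and solving for g(5):
  6·g(5) = -4896
  g(5) = -816.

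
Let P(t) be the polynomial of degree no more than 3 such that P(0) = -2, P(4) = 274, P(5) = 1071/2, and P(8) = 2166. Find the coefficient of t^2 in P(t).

5/2

Write P(t) = at^3 + bt^2 + ct + d. Substituting each data point gives a linear system:
  d = -2
  64a + 16b + 4c + d = 274
  125a + 25b + 5c + d = 1071/2
  512a + 64b + 8c + d = 2166
Solving the system yields a = 4, b = 5/2, c = -5, d = -2.
So P(t) = 4t³ + (5/2)t² - 5t - 2.
The coefficient of t^2 is 5/2.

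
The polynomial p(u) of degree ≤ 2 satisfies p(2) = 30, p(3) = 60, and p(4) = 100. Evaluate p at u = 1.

10

Write p(u) = au^2 + bu + c. Substituting each data point gives a linear system:
  4a + 2b + c = 30
  9a + 3b + c = 60
  16a + 4b + c = 100
Solving the system yields a = 5, b = 5, c = 0.
So p(u) = 5u^2 + 5u.
Then p(1) = 10.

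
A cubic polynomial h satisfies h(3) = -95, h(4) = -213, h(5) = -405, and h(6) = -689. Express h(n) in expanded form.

Write h(n) = an^3 + bn^2 + cn + d. Substituting each data point gives a linear system:
  27a + 9b + 3c + d = -95
  64a + 16b + 4c + d = -213
  125a + 25b + 5c + d = -405
  216a + 36b + 6c + d = -689
Solving the system yields a = -3, b = -1, c = 0, d = -5.
So h(n) = -3n³ - n² - 5.
Check: h(4) = -213. ✓

h(n) = -3n^3 - n^2 - 5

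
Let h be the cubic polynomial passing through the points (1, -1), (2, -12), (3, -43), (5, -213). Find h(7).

-607

Using the Lagrange interpolation formula with nodes 1, 2, 3, 5:
  L_0(u) = (u - 2)(u - 3)(u - 5) / -8
  L_1(u) = (u - 1)(u - 3)(u - 5) / 3
  L_2(u) = (u - 1)(u - 2)(u - 5) / -4
  L_3(u) = (u - 1)(u - 2)(u - 3) / 24
Then h(u) = -1·L_0(u) - 12·L_1(u) - 43·L_2(u) - 213·L_3(u).
Expanding and collecting terms gives h(u) = -2u^3 + 2u^2 - 3u + 2.
Evaluating at u = 7: h(7) = -607.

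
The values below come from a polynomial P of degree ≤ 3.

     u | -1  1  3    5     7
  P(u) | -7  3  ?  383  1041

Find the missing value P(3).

85

On equispaced nodes a degree-3 polynomial has vanishing fourth forward difference, so
  P(-1) - 4·P(1) + 6·P(3) - 4·P(5) + P(7) = 0.
Substituting the known values and solving for P(3):
  6·P(3) = 510
  P(3) = 85.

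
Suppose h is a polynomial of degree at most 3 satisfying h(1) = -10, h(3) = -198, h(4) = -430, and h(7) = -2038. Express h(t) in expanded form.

h(t) = -5t^3 - 6t^2 - 5t + 6

Write h(t) = at^3 + bt^2 + ct + d. Substituting each data point gives a linear system:
  a + b + c + d = -10
  27a + 9b + 3c + d = -198
  64a + 16b + 4c + d = -430
  343a + 49b + 7c + d = -2038
Solving the system yields a = -5, b = -6, c = -5, d = 6.
So h(t) = -5t³ - 6t² - 5t + 6.
Check: h(1) = -10. ✓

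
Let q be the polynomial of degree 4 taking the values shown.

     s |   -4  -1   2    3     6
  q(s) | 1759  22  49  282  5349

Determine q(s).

Write q(s) = as^4 + bs^3 + cs^2 + ds + e. Substituting each data point gives a linear system:
  256a - 64b + 16c - 4d + e = 1759
  a - b + c - d + e = 22
  16a + 8b + 4c + 2d + e = 49
  81a + 27b + 9c + 3d + e = 282
  1296a + 216b + 36c + 6d + e = 5349
Solving the system yields a = 5, b = -6, c = 5, d = -3, e = 3.
So q(s) = 5s^4 - 6s^3 + 5s^2 - 3s + 3.
Check: q(-4) = 1759. ✓

q(s) = 5s^4 - 6s^3 + 5s^2 - 3s + 3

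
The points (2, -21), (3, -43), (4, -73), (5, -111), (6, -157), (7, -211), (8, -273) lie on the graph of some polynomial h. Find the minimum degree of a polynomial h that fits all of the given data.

2

Forward differences of the values at s = 2, 3, 4, 5, 6, 7, 8:
  h  : -21  -43  -73  -111  -157  -211  -273
  Δ  : -22  -30  -38  -46  -54  -62
  Δ^2: -8  -8  -8  -8  -8
  Δ^3: 0  0  0  0
  Δ^4: 0  0  0
  Δ^5: 0  0
  Δ^6: 0
The second differences are constant (-8) and nonzero, while all higher differences vanish, so the minimal degree is 2.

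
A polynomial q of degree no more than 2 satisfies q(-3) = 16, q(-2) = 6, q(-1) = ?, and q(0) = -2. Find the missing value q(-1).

The 3 known points determine the degree-2 polynomial uniquely.
Write q(t) = at^2 + bt + c. Substituting each data point gives a linear system:
  9a - 3b + c = 16
  4a - 2b + c = 6
  c = -2
Solving the system yields a = 2, b = 0, c = -2.
So q(t) = 2t^2 - 2.
Then q(-1) = 0.

0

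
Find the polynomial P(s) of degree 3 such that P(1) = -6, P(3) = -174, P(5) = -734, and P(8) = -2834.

P(s) = -5s^3 - 4s^2 - 3s + 6

Write P(s) = as^3 + bs^2 + cs + d. Substituting each data point gives a linear system:
  a + b + c + d = -6
  27a + 9b + 3c + d = -174
  125a + 25b + 5c + d = -734
  512a + 64b + 8c + d = -2834
Solving the system yields a = -5, b = -4, c = -3, d = 6.
So P(s) = -5s^3 - 4s^2 - 3s + 6.
Check: P(3) = -174. ✓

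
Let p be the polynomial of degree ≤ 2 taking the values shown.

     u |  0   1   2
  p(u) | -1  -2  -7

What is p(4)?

Using the Lagrange interpolation formula with nodes 0, 1, 2:
  L_0(u) = (u - 1)(u - 2) / 2
  L_1(u) = u(u - 2) / -1
  L_2(u) = u(u - 1) / 2
Then p(u) = -1·L_0(u) - 2·L_1(u) - 7·L_2(u).
Expanding and collecting terms gives p(u) = -2u^2 + u - 1.
Evaluating at u = 4: p(4) = -29.

-29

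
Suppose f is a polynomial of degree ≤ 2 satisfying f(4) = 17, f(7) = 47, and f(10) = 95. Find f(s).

Using the Lagrange interpolation formula with nodes 4, 7, 10:
  L_0(s) = (s - 7)(s - 10) / 18
  L_1(s) = (s - 4)(s - 10) / -9
  L_2(s) = (s - 4)(s - 7) / 18
Then f(s) = 17·L_0(s) + 47·L_1(s) + 95·L_2(s).
Expanding and collecting terms gives f(s) = s^2 - s + 5.
Check: f(7) = 47. ✓

f(s) = s^2 - s + 5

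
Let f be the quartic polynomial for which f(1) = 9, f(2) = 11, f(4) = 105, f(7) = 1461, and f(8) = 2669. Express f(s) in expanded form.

Write f(s) = as^4 + bs^3 + cs^2 + ds + e. Substituting each data point gives a linear system:
  a + b + c + d + e = 9
  16a + 8b + 4c + 2d + e = 11
  256a + 64b + 16c + 4d + e = 105
  2401a + 343b + 49c + 7d + e = 1461
  4096a + 512b + 64c + 8d + e = 2669
Solving the system yields a = 1, b = -3, c = 1, d = 5, e = 5.
So f(s) = s⁴ - 3s³ + s² + 5s + 5.
Check: f(2) = 11. ✓

f(s) = s^4 - 3s^3 + s^2 + 5s + 5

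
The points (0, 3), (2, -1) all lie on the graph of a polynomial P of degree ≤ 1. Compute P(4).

-5

Write P(n) = an + b. Substituting each data point gives a linear system:
  b = 3
  2a + b = -1
Solving the system yields a = -2, b = 3.
So P(n) = -2n + 3.
Then P(4) = -5.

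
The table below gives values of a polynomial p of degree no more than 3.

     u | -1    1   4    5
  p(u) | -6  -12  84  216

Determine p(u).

p(u) = 3u^3 - 5u^2 - 6u - 4

Write p(u) = au^3 + bu^2 + cu + d. Substituting each data point gives a linear system:
  -a + b - c + d = -6
  a + b + c + d = -12
  64a + 16b + 4c + d = 84
  125a + 25b + 5c + d = 216
Solving the system yields a = 3, b = -5, c = -6, d = -4.
So p(u) = 3u^3 - 5u^2 - 6u - 4.
Check: p(4) = 84. ✓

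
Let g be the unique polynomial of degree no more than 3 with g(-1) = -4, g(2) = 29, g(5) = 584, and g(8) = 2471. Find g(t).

g(t) = 5t^3 - t^2 - 3t - 1

Write g(t) = at^3 + bt^2 + ct + d. Substituting each data point gives a linear system:
  -a + b - c + d = -4
  8a + 4b + 2c + d = 29
  125a + 25b + 5c + d = 584
  512a + 64b + 8c + d = 2471
Solving the system yields a = 5, b = -1, c = -3, d = -1.
So g(t) = 5t^3 - t^2 - 3t - 1.
Check: g(5) = 584. ✓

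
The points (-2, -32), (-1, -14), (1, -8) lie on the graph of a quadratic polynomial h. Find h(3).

-42

Write h(s) = as^2 + bs + c. Substituting each data point gives a linear system:
  4a - 2b + c = -32
  a - b + c = -14
  a + b + c = -8
Solving the system yields a = -5, b = 3, c = -6.
So h(s) = -5s² + 3s - 6.
Then h(3) = -42.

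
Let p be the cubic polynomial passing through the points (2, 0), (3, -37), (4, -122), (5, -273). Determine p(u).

p(u) = -3u^3 + 3u^2 + 5u + 2

Using the Lagrange interpolation formula with nodes 2, 3, 4, 5:
  L_0(u) = (u - 3)(u - 4)(u - 5) / -6
  L_1(u) = (u - 2)(u - 4)(u - 5) / 2
  L_2(u) = (u - 2)(u - 3)(u - 5) / -2
  L_3(u) = (u - 2)(u - 3)(u - 4) / 6
Then p(u) = 0·L_0(u) - 37·L_1(u) - 122·L_2(u) - 273·L_3(u).
Expanding and collecting terms gives p(u) = -3u^3 + 3u^2 + 5u + 2.
Check: p(5) = -273. ✓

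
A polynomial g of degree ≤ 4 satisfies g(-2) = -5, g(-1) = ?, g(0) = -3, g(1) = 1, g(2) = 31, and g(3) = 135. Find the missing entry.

The 5 known points determine the degree-4 polynomial uniquely.
Write g(s) = as^4 + bs^3 + cs^2 + ds + e. Substituting each data point gives a linear system:
  16a - 8b + 4c - 2d + e = -5
  e = -3
  a + b + c + d + e = 1
  16a + 8b + 4c + 2d + e = 31
  81a + 27b + 9c + 3d + e = 135
Solving the system yields a = 1, b = 2, c = 0, d = 1, e = -3.
So g(s) = s^4 + 2s^3 + s - 3.
Then g(-1) = -5.

-5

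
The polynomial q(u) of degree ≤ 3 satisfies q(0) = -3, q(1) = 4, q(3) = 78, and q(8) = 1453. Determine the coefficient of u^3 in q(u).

3

Write q(u) = au^3 + bu^2 + cu + d. Substituting each data point gives a linear system:
  d = -3
  a + b + c + d = 4
  27a + 9b + 3c + d = 78
  512a + 64b + 8c + d = 1453
Solving the system yields a = 3, b = -2, c = 6, d = -3.
So q(u) = 3u^3 - 2u^2 + 6u - 3.
The leading coefficient is 3.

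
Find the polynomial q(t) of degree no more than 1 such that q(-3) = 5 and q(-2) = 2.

Using the Lagrange interpolation formula with nodes -3, -2:
  L_0(t) = (t + 2) / -1
  L_1(t) = (t + 3) / 1
Then q(t) = 5·L_0(t) + 2·L_1(t).
Expanding and collecting terms gives q(t) = -3t - 4.
Check: q(-2) = 2. ✓

q(t) = -3t - 4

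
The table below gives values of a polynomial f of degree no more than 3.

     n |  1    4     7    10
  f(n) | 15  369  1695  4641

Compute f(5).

Forward differences of the values at n = 1, 4, 7, 10:
  f  : 15  369  1695  4641
  Δ  : 354  1326  2946
  Δ^2: 972  1620
  Δ^3: 648
The third differences are constant, confirming degree 3.
Interpolating (Newton forward form) and evaluating at n = 5 gives f(5) = 671.

671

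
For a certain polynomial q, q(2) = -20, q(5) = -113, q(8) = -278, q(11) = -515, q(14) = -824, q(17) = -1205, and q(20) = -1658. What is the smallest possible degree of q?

Forward differences of the values at t = 2, 5, 8, 11, 14, 17, 20:
  q  : -20  -113  -278  -515  -824  -1205  -1658
  Δ  : -93  -165  -237  -309  -381  -453
  Δ^2: -72  -72  -72  -72  -72
  Δ^3: 0  0  0  0
  Δ^4: 0  0  0
  Δ^5: 0  0
  Δ^6: 0
The second differences are constant (-72) and nonzero, while all higher differences vanish, so the minimal degree is 2.

2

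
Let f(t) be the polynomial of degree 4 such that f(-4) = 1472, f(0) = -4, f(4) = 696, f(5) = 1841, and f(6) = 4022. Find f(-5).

Using the Lagrange interpolation formula with nodes -4, 0, 4, 5, 6:
  L_0(t) = t(t - 4)(t - 5)(t - 6) / 2880
  L_1(t) = (t + 4)(t - 4)(t - 5)(t - 6) / -480
  L_2(t) = (t + 4)t(t - 5)(t - 6) / 64
  L_3(t) = (t + 4)t(t - 4)(t - 6) / -45
  L_4(t) = (t + 4)t(t - 4)(t - 5) / 120
Then f(t) = 1472·L_0(t) - 4·L_1(t) + 696·L_2(t) + 1841·L_3(t) + 4022·L_4(t).
Expanding and collecting terms gives f(t) = 4t⁴ - 6t³ + 4t² - t - 4.
Evaluating at t = -5: f(-5) = 3351.

3351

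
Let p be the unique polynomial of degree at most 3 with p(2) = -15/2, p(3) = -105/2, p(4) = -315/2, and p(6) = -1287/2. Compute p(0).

-3/2

Using the Lagrange interpolation formula with nodes 2, 3, 4, 6:
  L_0(n) = (n - 3)(n - 4)(n - 6) / -8
  L_1(n) = (n - 2)(n - 4)(n - 6) / 3
  L_2(n) = (n - 2)(n - 3)(n - 6) / -4
  L_3(n) = (n - 2)(n - 3)(n - 4) / 24
Then p(n) = -15/2·L_0(n) - 105/2·L_1(n) - 315/2·L_2(n) - 1287/2·L_3(n).
Expanding and collecting terms gives p(n) = -4n^3 + 6n^2 + n - 3/2.
Evaluating at n = 0: p(0) = -3/2.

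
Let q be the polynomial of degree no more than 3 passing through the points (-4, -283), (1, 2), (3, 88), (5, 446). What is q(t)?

Write q(t) = at^3 + bt^2 + ct + d. Substituting each data point gives a linear system:
  -64a + 16b - 4c + d = -283
  a + b + c + d = 2
  27a + 9b + 3c + d = 88
  125a + 25b + 5c + d = 446
Solving the system yields a = 4, b = -2, c = -1, d = 1.
So q(t) = 4t^3 - 2t^2 - t + 1.
Check: q(5) = 446. ✓

q(t) = 4t^3 - 2t^2 - t + 1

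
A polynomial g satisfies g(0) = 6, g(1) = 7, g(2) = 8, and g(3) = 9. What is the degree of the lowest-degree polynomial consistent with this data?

1

Forward differences of the values at n = 0, 1, 2, 3:
  g  : 6  7  8  9
  Δ  : 1  1  1
  Δ^2: 0  0
  Δ^3: 0
The first differences are constant (1) and nonzero, while all higher differences vanish, so the minimal degree is 1.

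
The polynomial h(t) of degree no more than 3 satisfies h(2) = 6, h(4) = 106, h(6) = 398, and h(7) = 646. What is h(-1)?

6

Write h(t) = at^3 + bt^2 + ct + d. Substituting each data point gives a linear system:
  8a + 4b + 2c + d = 6
  64a + 16b + 4c + d = 106
  216a + 36b + 6c + d = 398
  343a + 49b + 7c + d = 646
Solving the system yields a = 2, b = 0, c = -6, d = 2.
So h(t) = 2t^3 - 6t + 2.
Then h(-1) = 6.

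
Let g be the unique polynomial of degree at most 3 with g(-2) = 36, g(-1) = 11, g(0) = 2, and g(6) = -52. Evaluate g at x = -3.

83

Write g(x) = ax^3 + bx^2 + cx + d. Substituting each data point gives a linear system:
  -8a + 4b - 2c + d = 36
  -a + b - c + d = 11
  d = 2
  216a + 36b + 6c + d = -52
Solving the system yields a = -1, b = 5, c = -3, d = 2.
So g(x) = -x^3 + 5x^2 - 3x + 2.
Then g(-3) = 83.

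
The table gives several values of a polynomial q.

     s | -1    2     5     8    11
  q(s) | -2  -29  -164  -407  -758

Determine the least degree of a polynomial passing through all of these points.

2

Forward differences of the values at s = -1, 2, 5, 8, 11:
  q  : -2  -29  -164  -407  -758
  Δ  : -27  -135  -243  -351
  Δ^2: -108  -108  -108
  Δ^3: 0  0
  Δ^4: 0
The second differences are constant (-108) and nonzero, while all higher differences vanish, so the minimal degree is 2.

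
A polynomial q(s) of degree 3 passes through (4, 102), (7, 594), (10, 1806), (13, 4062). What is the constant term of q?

6

Write q(s) = as^3 + bs^2 + cs + d. Substituting each data point gives a linear system:
  64a + 16b + 4c + d = 102
  343a + 49b + 7c + d = 594
  1000a + 100b + 10c + d = 1806
  2197a + 169b + 13c + d = 4062
Solving the system yields a = 2, b = -2, c = 0, d = 6.
So q(s) = 2s^3 - 2s^2 + 6.
The constant term is 6.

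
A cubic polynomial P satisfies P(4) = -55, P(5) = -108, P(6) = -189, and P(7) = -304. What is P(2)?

-9

Write P(t) = at^3 + bt^2 + ct + d. Substituting each data point gives a linear system:
  64a + 16b + 4c + d = -55
  125a + 25b + 5c + d = -108
  216a + 36b + 6c + d = -189
  343a + 49b + 7c + d = -304
Solving the system yields a = -1, b = 1, c = -1, d = -3.
So P(t) = -t³ + t² - t - 3.
Then P(2) = -9.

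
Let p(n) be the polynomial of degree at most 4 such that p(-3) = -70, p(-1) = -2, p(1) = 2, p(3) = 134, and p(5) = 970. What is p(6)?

1937

Forward differences of the values at n = -3, -1, 1, 3, 5:
  p  : -70  -2  2  134  970
  Δ  : 68  4  132  836
  Δ^2: -64  128  704
  Δ^3: 192  576
  Δ^4: 384
The fourth differences are constant, confirming degree 4.
Interpolating (Newton forward form) and evaluating at n = 6 gives p(6) = 1937.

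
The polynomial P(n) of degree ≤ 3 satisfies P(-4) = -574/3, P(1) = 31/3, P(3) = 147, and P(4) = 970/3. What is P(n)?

P(n) = 4n^3 + 4n^2 + (1/3)n + 2

Using the Lagrange interpolation formula with nodes -4, 1, 3, 4:
  L_0(n) = (n - 1)(n - 3)(n - 4) / -280
  L_1(n) = (n + 4)(n - 3)(n - 4) / 30
  L_2(n) = (n + 4)(n - 1)(n - 4) / -14
  L_3(n) = (n + 4)(n - 1)(n - 3) / 24
Then P(n) = -574/3·L_0(n) + 31/3·L_1(n) + 147·L_2(n) + 970/3·L_3(n).
Expanding and collecting terms gives P(n) = 4n³ + 4n² + (1/3)n + 2.
Check: P(1) = 31/3. ✓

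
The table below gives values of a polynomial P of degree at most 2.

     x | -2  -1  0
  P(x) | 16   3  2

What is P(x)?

Write P(x) = ax^2 + bx + c. Substituting each data point gives a linear system:
  4a - 2b + c = 16
  a - b + c = 3
  c = 2
Solving the system yields a = 6, b = 5, c = 2.
So P(x) = 6x² + 5x + 2.
Check: P(-2) = 16. ✓

P(x) = 6x^2 + 5x + 2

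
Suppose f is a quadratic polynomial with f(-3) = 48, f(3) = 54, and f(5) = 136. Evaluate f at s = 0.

6

Write f(s) = as^2 + bs + c. Substituting each data point gives a linear system:
  9a - 3b + c = 48
  9a + 3b + c = 54
  25a + 5b + c = 136
Solving the system yields a = 5, b = 1, c = 6.
So f(s) = 5s^2 + s + 6.
Then f(0) = 6.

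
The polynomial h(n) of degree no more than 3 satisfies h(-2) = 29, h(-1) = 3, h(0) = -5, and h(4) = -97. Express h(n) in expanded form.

h(n) = -2n^3 + 3n^2 - 3n - 5

Write h(n) = an^3 + bn^2 + cn + d. Substituting each data point gives a linear system:
  -8a + 4b - 2c + d = 29
  -a + b - c + d = 3
  d = -5
  64a + 16b + 4c + d = -97
Solving the system yields a = -2, b = 3, c = -3, d = -5.
So h(n) = -2n³ + 3n² - 3n - 5.
Check: h(-1) = 3. ✓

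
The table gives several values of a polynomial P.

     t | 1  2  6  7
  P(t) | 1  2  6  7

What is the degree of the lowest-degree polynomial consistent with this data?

1

Divided differences on the nodes 1, 2, 6, 7:
  order 0: 1  2  6  7
  order 1: 1  1  1
  order 2: 0  0
  order 3: 0
The order-1 divided differences are all 1 (nonzero) and every higher order vanishes, so the data lies on a polynomial of degree exactly 1.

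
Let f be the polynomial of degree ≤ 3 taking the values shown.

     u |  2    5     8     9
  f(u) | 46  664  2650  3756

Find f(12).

Using the Lagrange interpolation formula with nodes 2, 5, 8, 9:
  L_0(u) = (u - 5)(u - 8)(u - 9) / -126
  L_1(u) = (u - 2)(u - 8)(u - 9) / 36
  L_2(u) = (u - 2)(u - 5)(u - 9) / -18
  L_3(u) = (u - 2)(u - 5)(u - 8) / 28
Then f(u) = 46·L_0(u) + 664·L_1(u) + 2650·L_2(u) + 3756·L_3(u).
Expanding and collecting terms gives f(u) = 5u³ + u² + 4u - 6.
Evaluating at u = 12: f(12) = 8826.

8826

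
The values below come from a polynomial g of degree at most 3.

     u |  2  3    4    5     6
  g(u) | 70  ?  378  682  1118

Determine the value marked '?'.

182

The 4 known points determine the degree-3 polynomial uniquely.
Write g(u) = au^3 + bu^2 + cu + d. Substituting each data point gives a linear system:
  8a + 4b + 2c + d = 70
  64a + 16b + 4c + d = 378
  125a + 25b + 5c + d = 682
  216a + 36b + 6c + d = 1118
Solving the system yields a = 4, b = 6, c = 6, d = 2.
So g(u) = 4u^3 + 6u^2 + 6u + 2.
Then g(3) = 182.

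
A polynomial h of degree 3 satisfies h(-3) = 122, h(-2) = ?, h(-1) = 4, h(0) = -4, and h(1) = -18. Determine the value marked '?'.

36

On equispaced nodes a degree-3 polynomial has vanishing fourth forward difference, so
  h(-3) - 4·h(-2) + 6·h(-1) - 4·h(0) + h(1) = 0.
Substituting the known values and solving for h(-2):
  -4·h(-2) = -144
  h(-2) = 36.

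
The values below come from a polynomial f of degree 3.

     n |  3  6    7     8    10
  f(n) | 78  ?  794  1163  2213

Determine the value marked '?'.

513

The 4 known points determine the degree-3 polynomial uniquely.
Write f(n) = an^3 + bn^2 + cn + d. Substituting each data point gives a linear system:
  27a + 9b + 3c + d = 78
  343a + 49b + 7c + d = 794
  512a + 64b + 8c + d = 1163
  1000a + 100b + 10c + d = 2213
Solving the system yields a = 2, b = 2, c = 1, d = 3.
So f(n) = 2n^3 + 2n^2 + n + 3.
Then f(6) = 513.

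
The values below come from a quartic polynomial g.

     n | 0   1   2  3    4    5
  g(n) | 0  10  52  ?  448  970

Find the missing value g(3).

On equispaced nodes a degree-4 polynomial has vanishing fifth forward difference, so
  - g(0) + 5·g(1) - 10·g(2) + 10·g(3) - 5·g(4) + g(5) = 0.
Substituting the known values and solving for g(3):
  10·g(3) = 1740
  g(3) = 174.

174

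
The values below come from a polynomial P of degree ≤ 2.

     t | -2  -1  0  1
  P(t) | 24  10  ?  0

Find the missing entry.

On equispaced nodes a degree-2 polynomial has vanishing third forward difference, so
  - P(-2) + 3·P(-1) - 3·P(0) + P(1) = 0.
Substituting the known values and solving for P(0):
  -3·P(0) = -6
  P(0) = 2.

2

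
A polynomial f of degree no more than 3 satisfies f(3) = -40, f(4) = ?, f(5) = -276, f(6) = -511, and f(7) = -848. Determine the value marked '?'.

The 4 known points determine the degree-3 polynomial uniquely.
Write f(s) = as^3 + bs^2 + cs + d. Substituting each data point gives a linear system:
  27a + 9b + 3c + d = -40
  125a + 25b + 5c + d = -276
  216a + 36b + 6c + d = -511
  343a + 49b + 7c + d = -848
Solving the system yields a = -3, b = 3, c = 5, d = -1.
So f(s) = -3s^3 + 3s^2 + 5s - 1.
Then f(4) = -125.

-125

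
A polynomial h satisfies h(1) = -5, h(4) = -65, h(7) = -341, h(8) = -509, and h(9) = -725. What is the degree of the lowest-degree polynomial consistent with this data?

Divided differences on the nodes 1, 4, 7, 8, 9:
  order 0: -5  -65  -341  -509  -725
  order 1: -20  -92  -168  -216
  order 2: -12  -19  -24
  order 3: -1  -1
  order 4: 0
The order-3 divided differences are all -1 (nonzero) and every higher order vanishes, so the data lies on a polynomial of degree exactly 3.

3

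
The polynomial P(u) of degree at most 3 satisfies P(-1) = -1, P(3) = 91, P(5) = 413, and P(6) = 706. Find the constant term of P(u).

Write P(u) = au^3 + bu^2 + cu + d. Substituting each data point gives a linear system:
  -a + b - c + d = -1
  27a + 9b + 3c + d = 91
  125a + 25b + 5c + d = 413
  216a + 36b + 6c + d = 706
Solving the system yields a = 3, b = 2, c = -2, d = -2.
So P(u) = 3u³ + 2u² - 2u - 2.
The constant term is -2.

-2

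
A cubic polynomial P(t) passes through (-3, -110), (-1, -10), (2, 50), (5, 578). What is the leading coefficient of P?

Write P(t) = at^3 + bt^2 + ct + d. Substituting each data point gives a linear system:
  -27a + 9b - 3c + d = -110
  -a + b - c + d = -10
  8a + 4b + 2c + d = 50
  125a + 25b + 5c + d = 578
Solving the system yields a = 4, b = 2, c = 6, d = -2.
So P(t) = 4t³ + 2t² + 6t - 2.
The leading coefficient is 4.

4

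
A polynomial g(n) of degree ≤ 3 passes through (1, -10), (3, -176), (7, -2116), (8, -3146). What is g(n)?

Write g(n) = an^3 + bn^2 + cn + d. Substituting each data point gives a linear system:
  a + b + c + d = -10
  27a + 9b + 3c + d = -176
  343a + 49b + 7c + d = -2116
  512a + 64b + 8c + d = -3146
Solving the system yields a = -6, b = -1, c = -1, d = -2.
So g(n) = -6n^3 - n^2 - n - 2.
Check: g(1) = -10. ✓

g(n) = -6n^3 - n^2 - n - 2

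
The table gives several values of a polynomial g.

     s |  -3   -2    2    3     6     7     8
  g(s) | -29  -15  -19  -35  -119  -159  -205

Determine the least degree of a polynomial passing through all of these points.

2

Divided differences on the nodes -3, -2, 2, 3, 6, 7, 8:
  order 0: -29  -15  -19  -35  -119  -159  -205
  order 1: 14  -1  -16  -28  -40  -46
  order 2: -3  -3  -3  -3  -3
  order 3: 0  0  0  0
  order 4: 0  0  0
  order 5: 0  0
  order 6: 0
The order-2 divided differences are all -3 (nonzero) and every higher order vanishes, so the data lies on a polynomial of degree exactly 2.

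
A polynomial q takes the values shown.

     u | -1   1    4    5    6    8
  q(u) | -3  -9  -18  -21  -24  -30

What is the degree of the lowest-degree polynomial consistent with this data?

Divided differences on the nodes -1, 1, 4, 5, 6, 8:
  order 0: -3  -9  -18  -21  -24  -30
  order 1: -3  -3  -3  -3  -3
  order 2: 0  0  0  0
  order 3: 0  0  0
  order 4: 0  0
  order 5: 0
The order-1 divided differences are all -3 (nonzero) and every higher order vanishes, so the data lies on a polynomial of degree exactly 1.

1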